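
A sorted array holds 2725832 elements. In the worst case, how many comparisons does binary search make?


Halving sequence: 2725832 -> 1362916 -> 681458 -> 340729 -> 170364 -> 85182 -> 42591 -> 21295 -> 10647 -> 5323 -> 2661 -> 1330 -> 665 -> 332 -> 166 -> 83 -> 41 -> 20 -> 10 -> 5 -> 2 -> 1
Number of halvings = 21
Max comparisons = 21 + 1 = 22


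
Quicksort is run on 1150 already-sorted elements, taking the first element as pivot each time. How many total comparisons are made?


Sum of comparisons per partition:
1149 + 1148 + ... + 1 + 0
= 1150 * (1150 - 1) / 2
= 1150 * 1149 / 2
= 660675


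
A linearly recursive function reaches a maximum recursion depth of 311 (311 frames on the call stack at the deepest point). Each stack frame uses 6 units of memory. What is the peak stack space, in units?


Maximum recursion depth = 311 frames
Memory per frame = 6 units
Total stack space = depth * frame_size
= 311 * 6 = 1866


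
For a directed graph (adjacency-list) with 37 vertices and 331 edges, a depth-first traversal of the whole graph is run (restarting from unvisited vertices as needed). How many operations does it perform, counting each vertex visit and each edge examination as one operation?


A full DFS traversal visits each vertex once and examines each edge once.
V = 37
E = 331
Sum = 37 + 331 = 368


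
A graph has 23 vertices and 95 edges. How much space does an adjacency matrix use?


Adjacency matrix: V x V grid of entries
Space = V^2 = 23^2 = 23 * 23 = 529


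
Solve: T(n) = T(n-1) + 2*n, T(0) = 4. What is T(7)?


Expanding the recurrence:
T(7) = T(6) + 2*7
       = T(5) + 2*6 + 2*7
       ...
       = T(0) + 2*(1 + 2 + ... + 7)
       = 4 + 2 * 7*8/2
       = 4 + 2 * 28
       = 4 + 56 = 60


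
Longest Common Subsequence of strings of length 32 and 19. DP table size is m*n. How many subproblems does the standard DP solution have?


DP table indexed by positions in both strings.
First string: 32 positions
Second string: 19 positions
Total = 32 * 19 = 608


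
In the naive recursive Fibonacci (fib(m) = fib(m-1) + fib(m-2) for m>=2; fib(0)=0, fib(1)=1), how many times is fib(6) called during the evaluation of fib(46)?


Let N(m) = number of times fib(m) is called while evaluating fib(46).
N(46) = 1 (the initial call).
N(45) = 1 (only fib(46) calls it).
For 1 <= m <= 44: fib(m) is called by fib(m+1) and fib(m+2), so
  N(m) = N(m+1) + N(m+2).
fib(0) is called only by fib(2), so N(0) = N(2).
Walk down from m=46:
  N(46)=1, N(45)=1, N(44)=2, N(43)=3, N(42)=5, N(41)=8, N(40)=13, N(39)=21, N(38)=34, N(37)=55, N(36)=89, N(35)=144, N(34)=233, N(33)=377, N(32)=610, N(31)=987, N(30)=1597, N(29)=2584, N(28)=4181, N(27)=6765, N(26)=10946, N(25)=17711, N(24)=28657, N(23)=46368, N(22)=75025, N(21)=121393, N(20)=196418, N(19)=317811, N(18)=514229, N(17)=832040, N(16)=1346269, N(15)=2178309, N(14)=3524578, N(13)=5702887, N(12)=9227465, N(11)=14930352, N(10)=24157817, N(9)=39088169, N(8)=63245986, N(7)=102334155, N(6)=165580141
N(6) = 165580141


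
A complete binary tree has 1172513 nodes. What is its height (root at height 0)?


In a complete binary tree, level k holds nodes 2^k .. 2^(k+1)-1 (1-indexed).
Height = floor(log2(n)) = floor(log2(1172513)) = 20
Check: 2^20 = 1048576 <= 1172513 < 2097152 = 2^21


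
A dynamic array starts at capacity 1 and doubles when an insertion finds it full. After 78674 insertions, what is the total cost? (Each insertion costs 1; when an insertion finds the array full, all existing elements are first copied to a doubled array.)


Insertion cost: 78674 (one per element)
Resizes occur just before inserting elements 2, 3, 5, 9, ...
Elements copied at each resize: 1 + 2 + 4 + 8 + 16 + 32 + 64 + 128 + 256 + 512 + 1024 + 2048 + 4096 + 8192 + 16384 + 32768 + 65536
Sum of copies = 131071 (geometric series: 2^k - 1)
Total = 78674 + 131071 = 209745


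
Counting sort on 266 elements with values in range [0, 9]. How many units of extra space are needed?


Output array size: 266 (to store sorted result)
Count array size: 10 (one slot per possible value, range 0 to 9)
Total extra space = 266 + 10 = 276


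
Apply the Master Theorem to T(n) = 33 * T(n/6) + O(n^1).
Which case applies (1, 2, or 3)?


The Master Theorem: T(n) = a*T(n/b) + O(n^c)
  a = 33, b = 6, c = 1
log_b(a) = log_6(33) ~ 1.951
Compare b^c with a: 6^1 = 6 < 33, so c < log_b(a).
Since c < log_b(a), Case 1 applies.
T(n) = O(n^(log_6 33)) ~ O(n^1.951)
Master Theorem case = 1


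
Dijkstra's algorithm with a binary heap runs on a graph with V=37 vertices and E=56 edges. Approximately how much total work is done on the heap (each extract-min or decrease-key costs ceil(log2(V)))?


Dijkstra with a binary heap: each vertex is extracted once, each edge may relax once.
Each heap operation costs O(log V).
V + E = 37 + 56 = 93
ceil(log2(37)) = 6 (since 2^5 = 32 < 37 <= 64 = 2^6)
Total heap work = (V+E) * ceil(log2(V)) = 93 * 6 = 558


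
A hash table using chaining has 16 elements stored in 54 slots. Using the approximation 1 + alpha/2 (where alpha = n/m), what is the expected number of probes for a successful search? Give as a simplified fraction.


Load factor alpha = n/m = 16/54
Expected probes = 1 + alpha/2 = 1 + 16/(2*54)
= 1 + 16/108
= 108/108 + 16/108
= 124/108
Simplify: 31/27


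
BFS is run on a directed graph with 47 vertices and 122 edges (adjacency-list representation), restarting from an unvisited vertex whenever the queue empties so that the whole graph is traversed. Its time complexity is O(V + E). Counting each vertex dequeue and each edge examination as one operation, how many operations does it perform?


A full BFS traversal dequeues each vertex exactly once and examines each directed edge exactly once.
V = 47 (vertex processing cost)
E = 122 (edge examination cost)
Total operations proportional to V + E = 47 + 122 = 169


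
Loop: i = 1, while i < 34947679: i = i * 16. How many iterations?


i multiplies by 16 each step:
i = 1 -> 16 -> 256 -> 4096 -> 65536 -> 1048576 -> 16777216 -> 268435456 (stop)
Iterations = ceil(log_16(34947679)) = 7


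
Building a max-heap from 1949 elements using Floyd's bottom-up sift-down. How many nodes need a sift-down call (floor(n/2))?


In a heap of 1949 elements (0-indexed array):
  Last element index: 1948
  Parent of last element: floor((1948 - 1) / 2) = 973
  Internal nodes: indices 0 to 973
  Count = floor(1949/2) = 974


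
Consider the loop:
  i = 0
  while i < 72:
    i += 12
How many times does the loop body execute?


Starting at i = 0, each iteration adds 12.
Iterations until i >= 72:
  Iteration 1: i = 0 -> i = 12
  Iteration 2: i = 12 -> i = 24
  Iteration 3: i = 24 -> i = 36
  Iteration 4: i = 36 -> i = 48
  Iteration 5: i = 48 -> i = 60
  Iteration 6: i = 60 -> i = 72
Total iterations = ceil(72/12) = 6


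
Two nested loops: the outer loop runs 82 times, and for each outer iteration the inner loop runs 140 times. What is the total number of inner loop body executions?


Outer loop: 82 iterations
Inner loop: 140 iterations per outer iteration
Total = 82 * 140 = 11480


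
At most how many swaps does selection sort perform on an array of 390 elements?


Each of the 389 passes places one element in its final position.
Pass 1: swap minimum into position 0
Pass 2: swap minimum of remaining into position 1
...
Pass 389: last two elements, one swap
Maximum swaps = 390 - 1 = 389


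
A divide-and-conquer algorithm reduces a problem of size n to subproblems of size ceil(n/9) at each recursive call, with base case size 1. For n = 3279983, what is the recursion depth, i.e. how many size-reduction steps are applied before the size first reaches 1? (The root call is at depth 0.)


Each step divides the size by 9 (rounding up); after k steps the size is ceil(n/9^k), which equals 1 exactly when 9^k >= n.
So the depth is the smallest k with 9^k >= 3279983, i.e. ceil(log_9(3279983)).
9^6 = 531441 < 3279983 <= 4782969 = 9^7
Recursion depth = 7


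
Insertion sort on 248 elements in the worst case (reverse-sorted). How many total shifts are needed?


In the worst case (reverse-sorted), each element shifts past all previous:
  Element 1: 1 shifts
  Element 2: 2 shifts
  Element 3: 3 shifts
  Element 4: 4 shifts
  Element 5: 5 shifts
  ...
  Element 247: 247 shifts
Total = 1 + 2 + ... + 247
= 248*(248-1)/2 = 30628


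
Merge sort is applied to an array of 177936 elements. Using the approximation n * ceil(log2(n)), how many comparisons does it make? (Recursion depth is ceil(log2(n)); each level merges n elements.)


Merge sort divides the array into halves recursively.
Number of levels = ceil(log2(177936)) = 18
At each level, approximately n = 177936 comparisons are needed for merging.
Total comparisons ~ n * ceil(log2(n)) = 177936 * 18 = 3202848


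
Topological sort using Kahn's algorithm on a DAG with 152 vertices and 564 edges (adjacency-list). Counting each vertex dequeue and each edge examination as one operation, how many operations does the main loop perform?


Kahn's algorithm:
  1. Compute in-degrees: O(V + E)
  2. Process queue: each vertex dequeued once (O(V))
     each edge examined once (O(E))
Total = V + E = 152 + 564 = 716


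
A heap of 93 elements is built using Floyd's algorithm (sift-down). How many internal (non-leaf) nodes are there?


Leaf nodes occupy roughly half the array.
Sift-down is called for each internal node, starting from the last one.
Internal nodes = floor(n/2) = floor(93/2) = 46


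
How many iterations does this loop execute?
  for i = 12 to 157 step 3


The loop variable i takes values starting at 12 and increments by 3 each iteration.
Sequence: i = 12, 15, 18, 21, 24, 27, 30, 33, 36, ...
The upper bound 157 is inclusive, so the count is floor((last - first) / step) + 1:
floor((157 - 12) / 3) + 1 = floor(145/3) + 1 = 48 + 1 = 49


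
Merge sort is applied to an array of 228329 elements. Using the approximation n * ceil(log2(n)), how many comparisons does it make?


Merge sort divides the array into halves recursively.
Number of levels = ceil(log2(228329)) = 18
At each level, approximately n = 228329 comparisons are needed for merging.
Total comparisons ~ n * ceil(log2(n)) = 228329 * 18 = 4109922


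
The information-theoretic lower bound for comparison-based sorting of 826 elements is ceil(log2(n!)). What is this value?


A binary decision tree of height h has at most 2^h leaves and needs at least n! of them, so h >= ceil(log2(n!)).
826! is far too large to multiply out, so use Stirling's series:
  ln(n!) ~ n ln n - n + (1/2) ln(2 pi n) + 1/(12n)  (error below 1/(360 n^3), negligible here)
  ln(826) = 6.7165948
  n ln n = 826 * 6.7165948 = 5547.9073
  (1/2) ln(2 pi * 826) = (1/2) ln(5189.9111) = 4.2772
  1/(12*826) = 0.0001
  ln(826!) ~ 5547.9073 - 826 + 4.2772 + 0.0001 = 4726.1846
Convert to base 2: log2(826!) = 4726.1846 / ln 2 = 4726.1846 / 0.69314718 = 6818.4431
ceil(6818.4431) = 6819


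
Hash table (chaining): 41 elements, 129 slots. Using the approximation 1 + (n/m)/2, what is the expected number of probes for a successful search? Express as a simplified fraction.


Computing expected probes:
alpha = 41/129
= 1 + alpha/2
= 1 + 41/(2*129)
= (2*129 + 41) / (2*129)
= 299/258


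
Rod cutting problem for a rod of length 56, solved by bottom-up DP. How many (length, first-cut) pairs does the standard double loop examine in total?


For each subproblem length i = 1..56, the inner loop considers i possible first cuts.
Total = 1 + 2 + ... + 56
= 56*(56+1)/2
= 56*57/2 = 1596


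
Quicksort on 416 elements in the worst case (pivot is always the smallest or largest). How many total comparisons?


In the worst case, each partition step picks the worst pivot:
  Partition 1: 415 comparisons (n-1 elements to compare)
  Partition 2: 414 comparisons
  Partition 3: 413 comparisons
  Partition 4: 412 comparisons
  Partition 5: 411 comparisons
  ...
  Last partition: 0 comparisons
Total = (n-1) + (n-2) + ... + 1 + 0 = n*(n-1)/2
= 416*415/2 = 86320


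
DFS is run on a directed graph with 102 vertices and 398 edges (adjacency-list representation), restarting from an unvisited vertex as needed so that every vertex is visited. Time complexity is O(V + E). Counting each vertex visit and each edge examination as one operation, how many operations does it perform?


A full DFS traversal processes each vertex exactly once (push/pop on stack).
Each directed edge is examined once.
V = 102, E = 398
V + E = 500


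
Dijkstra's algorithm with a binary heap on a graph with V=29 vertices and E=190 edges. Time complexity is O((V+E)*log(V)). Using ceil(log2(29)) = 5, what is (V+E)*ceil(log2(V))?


Dijkstra with a binary heap: each vertex is extracted once, each edge may relax once.
Each heap operation costs O(log V).
V + E = 29 + 190 = 219
ceil(log2(29)) = 5 (since 2^4 = 16 < 29 <= 32 = 2^5)
Total heap work = (V+E) * ceil(log2(V)) = 219 * 5 = 1095


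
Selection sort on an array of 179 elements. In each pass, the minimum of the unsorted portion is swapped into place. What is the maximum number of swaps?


Selection sort performs one swap per pass:
  Pass 1: find min in positions 0 to 178, swap with position 0
  Pass 2: find min in positions 1 to 178, swap with position 1
  Pass 3: find min in positions 2 to 178, swap with position 2
  Pass 4: find min in positions 3 to 178, swap with position 3
  Pass 5: find min in positions 4 to 178, swap with position 4
  ... (173 more passes)
Total passes (and swaps) = n - 1 = 179 - 1 = 178


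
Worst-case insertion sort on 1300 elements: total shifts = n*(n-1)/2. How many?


Sum of shifts = 1 + 2 + 3 + ... + 1299
= 1300 * 1299 / 2
= 1688700 / 2
= 844350


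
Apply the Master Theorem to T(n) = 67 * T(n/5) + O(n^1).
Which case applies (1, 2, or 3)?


The Master Theorem: T(n) = a*T(n/b) + O(n^c)
  a = 67, b = 5, c = 1
log_b(a) = log_5(67) ~ 2.613
Compare b^c with a: 5^1 = 5 < 67, so c < log_b(a).
Since c < log_b(a), Case 1 applies.
T(n) = O(n^(log_5 67)) ~ O(n^2.613)
Master Theorem case = 1


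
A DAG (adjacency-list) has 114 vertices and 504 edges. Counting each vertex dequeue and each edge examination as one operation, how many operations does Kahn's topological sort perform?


V = 114 (vertex processing)
E = 504 (edge processing)
V + E = 114 + 504 = 618


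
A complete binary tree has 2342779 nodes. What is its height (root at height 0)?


In a complete binary tree, level k holds nodes 2^k .. 2^(k+1)-1 (1-indexed).
Height = floor(log2(n)) = floor(log2(2342779)) = 21
Check: 2^21 = 2097152 <= 2342779 < 4194304 = 2^22


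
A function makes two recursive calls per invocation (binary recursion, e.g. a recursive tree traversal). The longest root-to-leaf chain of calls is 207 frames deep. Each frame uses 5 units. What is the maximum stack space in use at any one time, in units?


Binary recursion: the two calls run one after the other, so only one root-to-leaf chain of frames is on the stack at a time.
Maximum depth (longest chain) = 207 frames
Each frame = 5 units
Max stack space = 207 * 5 = 1035


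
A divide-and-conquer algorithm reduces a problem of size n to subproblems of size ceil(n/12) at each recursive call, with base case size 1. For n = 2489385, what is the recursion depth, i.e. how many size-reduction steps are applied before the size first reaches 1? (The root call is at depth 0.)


Each step divides the size by 12 (rounding up); after k steps the size is ceil(n/12^k), which equals 1 exactly when 12^k >= n.
So the depth is the smallest k with 12^k >= 2489385, i.e. ceil(log_12(2489385)).
12^5 = 248832 < 2489385 <= 2985984 = 12^6
Recursion depth = 6


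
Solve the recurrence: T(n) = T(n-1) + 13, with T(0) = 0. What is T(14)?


Unrolling the recurrence:
T(14) = T(13) + 13
       = T(12) + 13 + 13
       = T(11) + 13*3
       ...
       = T(0) + 13*14
       = 0 + 182 = 182


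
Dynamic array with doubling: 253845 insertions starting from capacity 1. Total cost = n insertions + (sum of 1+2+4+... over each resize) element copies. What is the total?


n = 253845
Insertion costs: 253845
Resizes copy 1, 2, 4, ... up to the largest power of 2 that is <= n-1 = 253844, i.e. 131072.
Copy costs = 1 + 2 + 4 + 8 + 16 + 32 + 64 + 128 + 256 + 512 + 1024 + 2048 + 4096 + 8192 + 16384 + 32768 + 65536 + 131072 = 262143
Total = 253845 + 262143 = 515988


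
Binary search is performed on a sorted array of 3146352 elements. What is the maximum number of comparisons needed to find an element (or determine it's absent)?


Binary search halves the search space each comparison:
  Step 1: search space = 3146352 -> 1573176
  Step 2: search space = 1573176 -> 786588
  Step 3: search space = 786588 -> 393294
  Step 4: search space = 393294 -> 196647
  Step 5: search space = 196647 -> 98323
  Step 6: search space = 98323 -> 49161
  Step 7: search space = 49161 -> 24580
  Step 8: search space = 24580 -> 12290
  Step 9: search space = 12290 -> 6145
  Step 10: search space = 6145 -> 3072
  Step 11: search space = 3072 -> 1536
  Step 12: search space = 1536 -> 768
  Step 13: search space = 768 -> 384
  Step 14: search space = 384 -> 192
  Step 15: search space = 192 -> 96
  Step 16: search space = 96 -> 48
  Step 17: search space = 48 -> 24
  Step 18: search space = 24 -> 12
  Step 19: search space = 12 -> 6
  Step 20: search space = 6 -> 3
  Step 21: search space = 3 -> 1
  Step 22: search space = 1 (final check)
Maximum comparisons = floor(log2(3146352)) + 1 = 21 + 1 = 22


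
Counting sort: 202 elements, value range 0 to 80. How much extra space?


n = 202 (output array)
k = 81 (count array for 81 distinct values)
Extra space = 202 + 81 = 283


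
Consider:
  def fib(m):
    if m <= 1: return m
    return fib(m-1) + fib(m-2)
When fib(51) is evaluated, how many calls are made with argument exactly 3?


Let N(m) = number of times fib(m) is called while evaluating fib(51).
N(51) = 1 (the initial call).
N(50) = 1 (only fib(51) calls it).
For 1 <= m <= 49: fib(m) is called by fib(m+1) and fib(m+2), so
  N(m) = N(m+1) + N(m+2).
fib(0) is called only by fib(2), so N(0) = N(2).
Walk down from m=51:
  N(51)=1, N(50)=1, N(49)=2, N(48)=3, N(47)=5, N(46)=8, N(45)=13, N(44)=21, N(43)=34, N(42)=55, N(41)=89, N(40)=144, N(39)=233, N(38)=377, N(37)=610, N(36)=987, N(35)=1597, N(34)=2584, N(33)=4181, N(32)=6765, N(31)=10946, N(30)=17711, N(29)=28657, N(28)=46368, N(27)=75025, N(26)=121393, N(25)=196418, N(24)=317811, N(23)=514229, N(22)=832040, N(21)=1346269, N(20)=2178309, N(19)=3524578, N(18)=5702887, N(17)=9227465, N(16)=14930352, N(15)=24157817, N(14)=39088169, N(13)=63245986, N(12)=102334155, N(11)=165580141, N(10)=267914296, N(9)=433494437, N(8)=701408733, N(7)=1134903170, N(6)=1836311903, N(5)=2971215073, N(4)=4807526976, N(3)=7778742049
N(3) = 7778742049


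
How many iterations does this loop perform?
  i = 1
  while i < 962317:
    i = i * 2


The loop variable doubles each iteration:
i = 1 -> 2 -> 4 -> 8 -> 16 -> 32 -> 64 -> 128 -> 256 -> 512 -> 1024 -> 2048 -> 4096 -> 8192 -> 16384 -> 32768 -> 65536 -> 131072 -> 262144 -> 524288 -> 1048576 (stop, 1048576 >= 962317)
Number of doublings = ceil(log2(962317)) = 20


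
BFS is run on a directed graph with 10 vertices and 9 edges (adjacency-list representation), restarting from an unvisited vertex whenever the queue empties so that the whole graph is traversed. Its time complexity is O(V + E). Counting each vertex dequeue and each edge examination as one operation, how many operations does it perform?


A full BFS traversal dequeues each vertex exactly once and examines each directed edge exactly once.
V = 10 (vertex processing cost)
E = 9 (edge examination cost)
Total operations proportional to V + E = 10 + 9 = 19


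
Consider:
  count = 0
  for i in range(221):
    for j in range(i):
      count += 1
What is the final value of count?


For each i, the inner loop runs i times:
  i=0: inner runs 0 times
  i=1: inner runs 1 time
  i=2: inner runs 2 times
  i=3: inner runs 3 times
  i=4: inner runs 4 times
  i=5: inner runs 5 times
  i=6: inner runs 6 times
  i=7: inner runs 7 times
  ...
Total = 0 + 1 + 2 + ... + 220 = 221*(221-1)/2 = 24310


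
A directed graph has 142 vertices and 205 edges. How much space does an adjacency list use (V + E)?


Adjacency list: one list head per vertex + one entry per edge
Vertex heads: 142
Edge entries: 205
Total = 142 + 205 = 347


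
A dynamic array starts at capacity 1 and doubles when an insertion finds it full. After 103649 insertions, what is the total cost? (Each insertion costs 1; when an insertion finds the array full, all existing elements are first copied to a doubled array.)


Insertion cost: 103649 (one per element)
Resizes occur just before inserting elements 2, 3, 5, 9, ...
Elements copied at each resize: 1 + 2 + 4 + 8 + 16 + 32 + 64 + 128 + 256 + 512 + 1024 + 2048 + 4096 + 8192 + 16384 + 32768 + 65536
Sum of copies = 131071 (geometric series: 2^k - 1)
Total = 103649 + 131071 = 234720


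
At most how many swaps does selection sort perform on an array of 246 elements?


Each of the 245 passes places one element in its final position.
Pass 1: swap minimum into position 0
Pass 2: swap minimum of remaining into position 1
...
Pass 245: last two elements, one swap
Maximum swaps = 246 - 1 = 245


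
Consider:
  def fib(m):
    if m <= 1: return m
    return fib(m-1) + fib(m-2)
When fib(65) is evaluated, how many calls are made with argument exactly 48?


Let N(m) = number of times fib(m) is called while evaluating fib(65).
N(65) = 1 (the initial call).
N(64) = 1 (only fib(65) calls it).
For 1 <= m <= 63: fib(m) is called by fib(m+1) and fib(m+2), so
  N(m) = N(m+1) + N(m+2).
fib(0) is called only by fib(2), so N(0) = N(2).
Walk down from m=65:
  N(65)=1, N(64)=1, N(63)=2, N(62)=3, N(61)=5, N(60)=8, N(59)=13, N(58)=21, N(57)=34, N(56)=55, N(55)=89, N(54)=144, N(53)=233, N(52)=377, N(51)=610, N(50)=987, N(49)=1597, N(48)=2584
N(48) = 2584


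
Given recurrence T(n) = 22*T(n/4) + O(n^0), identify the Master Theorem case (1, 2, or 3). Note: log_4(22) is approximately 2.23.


Master Theorem parameters: a=22, b=4, c=0
log_b(a) = 2.23
Compare b^c with a: 4^0 = 1 < 22, so c < log_b(a).
Comparing c=0 vs log_b(a)=2.23:
0 < 2.23 => Case 1
Result: T(n) = O(n^(log_4 22)) ~ O(n^2.23)
Master Theorem case = 1


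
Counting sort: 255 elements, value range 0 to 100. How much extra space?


n = 255 (output array)
k = 101 (count array for 101 distinct values)
Extra space = 255 + 101 = 356


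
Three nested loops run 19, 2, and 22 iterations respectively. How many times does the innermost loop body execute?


Loop 1 (outermost): 19 iterations
Loop 2 (middle): 2 iterations per outer
Loop 3 (innermost): 22 iterations per middle
Total = 19 * 2 * 22 = 836


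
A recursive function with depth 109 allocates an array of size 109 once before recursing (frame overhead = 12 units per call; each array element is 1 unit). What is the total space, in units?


Array allocation: 109 units (allocated once)
Stack frames: 109 deep * 12 per frame = 1308 units
Total = 109 + 1308 = 1417


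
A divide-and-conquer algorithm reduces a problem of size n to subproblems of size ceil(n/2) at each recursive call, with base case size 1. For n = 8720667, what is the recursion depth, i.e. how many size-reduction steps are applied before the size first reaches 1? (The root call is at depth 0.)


Each step divides the size by 2 (rounding up); after k steps the size is ceil(n/2^k), which equals 1 exactly when 2^k >= n.
So the depth is the smallest k with 2^k >= 8720667, i.e. ceil(log_2(8720667)).
2^23 = 8388608 < 8720667 <= 16777216 = 2^24
Recursion depth = 24


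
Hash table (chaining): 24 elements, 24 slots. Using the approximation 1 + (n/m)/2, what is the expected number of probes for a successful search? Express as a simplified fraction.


Computing expected probes:
alpha = 24/24
= 1 + alpha/2
= 1 + 24/(2*24)
= (2*24 + 24) / (2*24)
= 72/48 = 3/2


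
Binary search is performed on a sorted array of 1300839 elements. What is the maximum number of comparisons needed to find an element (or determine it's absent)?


Binary search halves the search space each comparison:
  Step 1: search space = 1300839 -> 650419
  Step 2: search space = 650419 -> 325209
  Step 3: search space = 325209 -> 162604
  Step 4: search space = 162604 -> 81302
  Step 5: search space = 81302 -> 40651
  Step 6: search space = 40651 -> 20325
  Step 7: search space = 20325 -> 10162
  Step 8: search space = 10162 -> 5081
  Step 9: search space = 5081 -> 2540
  Step 10: search space = 2540 -> 1270
  Step 11: search space = 1270 -> 635
  Step 12: search space = 635 -> 317
  Step 13: search space = 317 -> 158
  Step 14: search space = 158 -> 79
  Step 15: search space = 79 -> 39
  Step 16: search space = 39 -> 19
  Step 17: search space = 19 -> 9
  Step 18: search space = 9 -> 4
  Step 19: search space = 4 -> 2
  Step 20: search space = 2 -> 1
  Step 21: search space = 1 (final check)
Maximum comparisons = floor(log2(1300839)) + 1 = 20 + 1 = 21


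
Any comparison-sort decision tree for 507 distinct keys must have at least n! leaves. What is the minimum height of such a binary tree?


A binary decision tree of height h has at most 2^h leaves and needs at least n! of them, so h >= ceil(log2(n!)).
507! is far too large to multiply out, so use Stirling's series:
  ln(n!) ~ n ln n - n + (1/2) ln(2 pi n) + 1/(12n)  (error below 1/(360 n^3), negligible here)
  ln(507) = 6.2285110
  n ln n = 507 * 6.2285110 = 3157.8551
  (1/2) ln(2 pi * 507) = (1/2) ln(3185.5750) = 4.0332
  1/(12*507) = 0.0002
  ln(507!) ~ 3157.8551 - 507 + 4.0332 + 0.0002 = 2654.8885
Convert to base 2: log2(507!) = 2654.8885 / ln 2 = 2654.8885 / 0.69314718 = 3830.1945
ceil(3830.1945) = 3831


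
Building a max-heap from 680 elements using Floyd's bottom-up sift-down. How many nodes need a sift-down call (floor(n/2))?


In a heap of 680 elements (0-indexed array):
  Last element index: 679
  Parent of last element: floor((679 - 1) / 2) = 339
  Internal nodes: indices 0 to 339
  Count = floor(680/2) = 340


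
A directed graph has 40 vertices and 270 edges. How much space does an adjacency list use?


Adjacency list: one list head per vertex + one entry per edge
Vertex heads: 40
Edge entries: 270
Total = 40 + 270 = 310


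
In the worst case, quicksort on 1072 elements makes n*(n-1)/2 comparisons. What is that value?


Sum of comparisons per partition:
1071 + 1070 + ... + 1 + 0
= 1072 * (1072 - 1) / 2
= 1072 * 1071 / 2
= 574056


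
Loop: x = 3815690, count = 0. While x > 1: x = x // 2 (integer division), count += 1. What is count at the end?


The variable x halves each step:
x = 3815690 -> 1907845 -> 953922 -> 476961 -> 238480 -> 119240 -> 59620 -> 29810 -> 14905 -> 7452 -> 3726 -> 1863 -> 931 -> 465 -> 232 -> 116 -> 58 -> 29 -> 14 -> 7 -> 3 -> 1
Number of halvings = floor(log2(3815690)) = 21


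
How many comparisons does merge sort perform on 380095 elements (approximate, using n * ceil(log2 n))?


Recursion depth: ceil(log2(380095)) = 19
Each recursion level merges n = 380095 elements
Total = 380095 * 19 = 7221805


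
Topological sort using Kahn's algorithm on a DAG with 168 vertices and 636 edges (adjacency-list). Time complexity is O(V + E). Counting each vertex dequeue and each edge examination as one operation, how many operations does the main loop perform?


Kahn's algorithm:
  1. Compute in-degrees: O(V + E)
  2. Process queue: each vertex dequeued once (O(V))
     each edge examined once (O(E))
Total = V + E = 168 + 636 = 804


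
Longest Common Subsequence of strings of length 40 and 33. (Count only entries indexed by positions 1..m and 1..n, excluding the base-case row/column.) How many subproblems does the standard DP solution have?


DP table indexed by positions in both strings.
First string: 40 positions
Second string: 33 positions
Total = 40 * 33 = 1320


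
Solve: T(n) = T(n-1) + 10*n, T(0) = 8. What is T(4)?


Expanding the recurrence:
T(4) = T(3) + 10*4
       = T(2) + 10*3 + 10*4
       ...
       = T(0) + 10*(1 + 2 + ... + 4)
       = 8 + 10 * 4*5/2
       = 8 + 10 * 10
       = 8 + 100 = 108


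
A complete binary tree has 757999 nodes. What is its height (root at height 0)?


In a complete binary tree, level k holds nodes 2^k .. 2^(k+1)-1 (1-indexed).
Height = floor(log2(n)) = floor(log2(757999)) = 19
Check: 2^19 = 524288 <= 757999 < 1048576 = 2^20


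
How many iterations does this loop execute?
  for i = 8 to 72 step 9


The loop variable i takes values starting at 8 and increments by 9 each iteration.
Sequence: i = 8, 17, 26, 35, 44, 53, 62, 71
The upper bound 72 is inclusive, so the count is floor((last - first) / step) + 1:
floor((72 - 8) / 9) + 1 = floor(64/9) + 1 = 7 + 1 = 8


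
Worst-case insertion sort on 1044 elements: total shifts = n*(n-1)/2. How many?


Sum of shifts = 1 + 2 + 3 + ... + 1043
= 1044 * 1043 / 2
= 1088892 / 2
= 544446


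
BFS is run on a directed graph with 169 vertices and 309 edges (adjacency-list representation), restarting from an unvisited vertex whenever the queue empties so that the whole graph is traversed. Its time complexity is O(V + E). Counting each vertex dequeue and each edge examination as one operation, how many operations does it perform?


A full BFS traversal dequeues each vertex exactly once and examines each directed edge exactly once.
V = 169 (vertex processing cost)
E = 309 (edge examination cost)
Total operations proportional to V + E = 169 + 309 = 478


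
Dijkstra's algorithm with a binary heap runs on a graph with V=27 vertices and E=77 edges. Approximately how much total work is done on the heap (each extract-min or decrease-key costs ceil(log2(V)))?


Dijkstra with a binary heap: each vertex is extracted once, each edge may relax once.
Each heap operation costs O(log V).
V + E = 27 + 77 = 104
ceil(log2(27)) = 5 (since 2^4 = 16 < 27 <= 32 = 2^5)
Total heap work = (V+E) * ceil(log2(V)) = 104 * 5 = 520


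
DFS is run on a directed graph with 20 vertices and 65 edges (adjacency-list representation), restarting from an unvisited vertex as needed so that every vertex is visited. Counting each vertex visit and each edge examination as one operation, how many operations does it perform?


A full DFS traversal processes each vertex exactly once (push/pop on stack).
Each directed edge is examined once.
V = 20, E = 65
V + E = 85


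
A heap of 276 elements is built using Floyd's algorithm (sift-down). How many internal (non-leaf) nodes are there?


Leaf nodes occupy roughly half the array.
Sift-down is called for each internal node, starting from the last one.
Internal nodes = floor(n/2) = floor(276/2) = 138


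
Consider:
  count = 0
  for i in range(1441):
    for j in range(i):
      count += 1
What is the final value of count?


For each i, the inner loop runs i times:
  i=0: inner runs 0 times
  i=1: inner runs 1 time
  i=2: inner runs 2 times
  i=3: inner runs 3 times
  i=4: inner runs 4 times
  i=5: inner runs 5 times
  i=6: inner runs 6 times
  i=7: inner runs 7 times
  ...
Total = 0 + 1 + 2 + ... + 1440 = 1441*(1441-1)/2 = 1037520


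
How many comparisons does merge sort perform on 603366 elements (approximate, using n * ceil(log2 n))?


Recursion depth: ceil(log2(603366)) = 20
Each recursion level merges n = 603366 elements
Total = 603366 * 20 = 12067320


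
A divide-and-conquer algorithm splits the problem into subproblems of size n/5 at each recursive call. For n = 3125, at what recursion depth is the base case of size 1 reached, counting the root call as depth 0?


At each depth, the problem size is divided by 5:
  Depth 0: problem size = 3125
  Depth 1: problem size = 625
  Depth 2: problem size = 125
  Depth 3: problem size = 25
  Depth 4: problem size = 5
  Depth 5: problem size = 1 (base case)
The base case is reached at depth log_5(3125) = 5 (the tree has 6 levels counting depth 0, but the depth asked for is 5).
Recursion depth = 5


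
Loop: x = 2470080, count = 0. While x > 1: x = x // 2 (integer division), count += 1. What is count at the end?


The variable x halves each step:
x = 2470080 -> 1235040 -> 617520 -> 308760 -> 154380 -> 77190 -> 38595 -> 19297 -> 9648 -> 4824 -> 2412 -> 1206 -> 603 -> 301 -> 150 -> 75 -> 37 -> 18 -> 9 -> 4 -> 2 -> 1
Number of halvings = floor(log2(2470080)) = 21


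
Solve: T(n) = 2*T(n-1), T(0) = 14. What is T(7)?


Unrolling:
T(7) = 2*T(6) = 2^2*T(5) = ... = 2^7*T(0)
= 2^7 * 14
= 128 * 14 = 1792


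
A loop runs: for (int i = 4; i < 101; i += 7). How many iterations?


Loop starts at i = 4, increments by 7, stops when i >= 101.
Number of iterations = ceil((101 - 4) / 7)
= ceil(97 / 7)
= 14


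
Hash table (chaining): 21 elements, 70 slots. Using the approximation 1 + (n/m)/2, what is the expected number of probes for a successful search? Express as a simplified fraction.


Computing expected probes:
alpha = 21/70
= 1 + alpha/2
= 1 + 21/(2*70)
= (2*70 + 21) / (2*70)
= 161/140 = 23/20


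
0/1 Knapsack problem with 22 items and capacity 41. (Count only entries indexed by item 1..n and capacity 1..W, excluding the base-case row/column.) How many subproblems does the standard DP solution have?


The DP table is indexed by (item, capacity).
Rows: 22 items
Columns: 41 capacity values (1 to W)
Total subproblems = 22 * 41 = 902


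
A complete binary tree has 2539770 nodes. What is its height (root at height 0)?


In a complete binary tree, level k holds nodes 2^k .. 2^(k+1)-1 (1-indexed).
Height = floor(log2(n)) = floor(log2(2539770)) = 21
Check: 2^21 = 2097152 <= 2539770 < 4194304 = 2^22


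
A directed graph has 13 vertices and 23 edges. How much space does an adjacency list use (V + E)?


Adjacency list: one list head per vertex + one entry per edge
Vertex heads: 13
Edge entries: 23
Total = 13 + 23 = 36


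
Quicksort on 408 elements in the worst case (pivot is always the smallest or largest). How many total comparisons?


In the worst case, each partition step picks the worst pivot:
  Partition 1: 407 comparisons (n-1 elements to compare)
  Partition 2: 406 comparisons
  Partition 3: 405 comparisons
  Partition 4: 404 comparisons
  Partition 5: 403 comparisons
  ...
  Last partition: 0 comparisons
Total = (n-1) + (n-2) + ... + 1 + 0 = n*(n-1)/2
= 408*407/2 = 83028


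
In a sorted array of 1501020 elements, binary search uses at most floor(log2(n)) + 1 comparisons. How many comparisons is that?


Halving sequence: 1501020 -> 750510 -> 375255 -> 187627 -> 93813 -> 46906 -> 23453 -> 11726 -> 5863 -> 2931 -> 1465 -> 732 -> 366 -> 183 -> 91 -> 45 -> 22 -> 11 -> 5 -> 2 -> 1
Number of halvings = 20
Max comparisons = 20 + 1 = 21


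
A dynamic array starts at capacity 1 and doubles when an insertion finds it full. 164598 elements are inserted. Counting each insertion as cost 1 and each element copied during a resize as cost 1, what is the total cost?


n = 164598
Insertion costs: 164598
Resizes copy 1, 2, 4, ... up to the largest power of 2 that is <= n-1 = 164597, i.e. 131072.
Copy costs = 1 + 2 + 4 + 8 + 16 + 32 + 64 + 128 + 256 + 512 + 1024 + 2048 + 4096 + 8192 + 16384 + 32768 + 65536 + 131072 = 262143
Total = 164598 + 262143 = 426741


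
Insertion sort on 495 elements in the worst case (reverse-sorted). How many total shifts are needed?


In the worst case (reverse-sorted), each element shifts past all previous:
  Element 1: 1 shifts
  Element 2: 2 shifts
  Element 3: 3 shifts
  Element 4: 4 shifts
  Element 5: 5 shifts
  ...
  Element 494: 494 shifts
Total = 1 + 2 + ... + 494
= 495*(495-1)/2 = 122265


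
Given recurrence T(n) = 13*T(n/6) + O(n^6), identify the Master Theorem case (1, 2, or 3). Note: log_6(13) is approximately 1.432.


Master Theorem parameters: a=13, b=6, c=6
log_b(a) = 1.432
Compare b^c with a: 6^6 = 46656 > 13, so c > log_b(a).
Comparing c=6 vs log_b(a)=1.432:
6 > 1.432 => Case 3
Result: T(n) = O(n^6)
Master Theorem case = 3


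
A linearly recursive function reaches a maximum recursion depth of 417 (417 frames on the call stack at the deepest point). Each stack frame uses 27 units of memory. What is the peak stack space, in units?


Maximum recursion depth = 417 frames
Memory per frame = 27 units
Total stack space = depth * frame_size
= 417 * 27 = 11259


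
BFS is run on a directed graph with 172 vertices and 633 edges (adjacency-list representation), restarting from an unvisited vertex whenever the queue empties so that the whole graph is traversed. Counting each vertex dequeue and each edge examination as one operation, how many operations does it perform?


A full BFS traversal dequeues each vertex exactly once and examines each directed edge exactly once.
V = 172 (vertex processing cost)
E = 633 (edge examination cost)
Total operations proportional to V + E = 172 + 633 = 805


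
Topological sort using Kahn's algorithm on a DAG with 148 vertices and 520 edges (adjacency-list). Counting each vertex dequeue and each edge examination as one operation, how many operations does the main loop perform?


Kahn's algorithm:
  1. Compute in-degrees: O(V + E)
  2. Process queue: each vertex dequeued once (O(V))
     each edge examined once (O(E))
Total = V + E = 148 + 520 = 668


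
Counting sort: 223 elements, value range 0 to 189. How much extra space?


n = 223 (output array)
k = 190 (count array for 190 distinct values)
Extra space = 223 + 190 = 413


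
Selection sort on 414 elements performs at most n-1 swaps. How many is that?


Each of the 413 passes places one element in its final position.
Pass 1: swap minimum into position 0
Pass 2: swap minimum of remaining into position 1
...
Pass 413: last two elements, one swap
Maximum swaps = 414 - 1 = 413


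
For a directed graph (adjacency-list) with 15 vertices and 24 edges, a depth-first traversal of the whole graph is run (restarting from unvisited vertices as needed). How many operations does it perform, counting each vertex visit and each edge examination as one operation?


A full DFS traversal visits each vertex once and examines each edge once.
V = 15
E = 24
Sum = 15 + 24 = 39


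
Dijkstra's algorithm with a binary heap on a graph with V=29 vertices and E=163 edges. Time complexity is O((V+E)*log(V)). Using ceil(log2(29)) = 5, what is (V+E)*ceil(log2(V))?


Dijkstra with a binary heap: each vertex is extracted once, each edge may relax once.
Each heap operation costs O(log V).
V + E = 29 + 163 = 192
ceil(log2(29)) = 5 (since 2^4 = 16 < 29 <= 32 = 2^5)
Total heap work = (V+E) * ceil(log2(V)) = 192 * 5 = 960


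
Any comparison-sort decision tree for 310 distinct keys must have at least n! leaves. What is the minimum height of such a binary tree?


A binary decision tree of height h has at most 2^h leaves and needs at least n! of them, so h >= ceil(log2(n!)).
310! is far too large to multiply out, so use Stirling's series:
  ln(n!) ~ n ln n - n + (1/2) ln(2 pi n) + 1/(12n)  (error below 1/(360 n^3), negligible here)
  ln(310) = 5.7365723
  n ln n = 310 * 5.7365723 = 1778.3374
  (1/2) ln(2 pi * 310) = (1/2) ln(1947.7874) = 3.7872
  1/(12*310) = 0.0003
  ln(310!) ~ 1778.3374 - 310 + 3.7872 + 0.0003 = 1472.1249
Convert to base 2: log2(310!) = 1472.1249 / ln 2 = 1472.1249 / 0.69314718 = 2123.8273
ceil(2123.8273) = 2124


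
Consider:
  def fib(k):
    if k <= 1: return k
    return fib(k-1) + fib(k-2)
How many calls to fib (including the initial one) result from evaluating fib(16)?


Let C(m) = total calls to evaluate fib(m). Then C(0)=C(1)=1, and
C(m) = 1 + C(m-1) + C(m-2) for m >= 2.
Build the table (each entry = 1 + previous two):
  C(0) = 1
  C(1) = 1
  C(2) = 1 + 1 + 1 = 3
  C(3) = 1 + 3 + 1 = 5
  C(4) = 1 + 5 + 3 = 9
  C(5) = 1 + 9 + 5 = 15
  C(6) = 1 + 15 + 9 = 25
  C(7) = 1 + 25 + 15 = 41
  C(8) = 1 + 41 + 25 = 67
  C(9) = 1 + 67 + 41 = 109
  C(10) = 1 + 109 + 67 = 177
  C(11) = 1 + 177 + 109 = 287
  C(12) = 1 + 287 + 177 = 465
  C(13) = 1 + 465 + 287 = 753
  C(14) = 1 + 753 + 465 = 1219
  C(15) = 1 + 1219 + 753 = 1973
  C(16) = 1 + 1973 + 1219 = 3193
Total calls for fib(16) = 3193
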